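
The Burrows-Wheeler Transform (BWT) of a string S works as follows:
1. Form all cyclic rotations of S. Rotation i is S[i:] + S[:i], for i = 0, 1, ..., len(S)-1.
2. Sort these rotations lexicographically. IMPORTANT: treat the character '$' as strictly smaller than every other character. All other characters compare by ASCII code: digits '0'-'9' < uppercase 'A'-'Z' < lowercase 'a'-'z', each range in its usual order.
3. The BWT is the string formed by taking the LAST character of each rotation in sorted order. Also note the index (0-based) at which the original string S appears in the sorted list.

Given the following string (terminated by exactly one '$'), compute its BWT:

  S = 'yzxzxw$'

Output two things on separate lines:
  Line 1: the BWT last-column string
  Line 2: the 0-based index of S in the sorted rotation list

Answer: wxzz$xy
4

Derivation:
All 7 rotations (rotation i = S[i:]+S[:i]):
  rot[0] = yzxzxw$
  rot[1] = zxzxw$y
  rot[2] = xzxw$yz
  rot[3] = zxw$yzx
  rot[4] = xw$yzxz
  rot[5] = w$yzxzx
  rot[6] = $yzxzxw
Sorted (with $ < everything):
  sorted[0] = $yzxzxw  (last char: 'w')
  sorted[1] = w$yzxzx  (last char: 'x')
  sorted[2] = xw$yzxz  (last char: 'z')
  sorted[3] = xzxw$yz  (last char: 'z')
  sorted[4] = yzxzxw$  (last char: '$')
  sorted[5] = zxw$yzx  (last char: 'x')
  sorted[6] = zxzxw$y  (last char: 'y')
Last column: wxzz$xy
Original string S is at sorted index 4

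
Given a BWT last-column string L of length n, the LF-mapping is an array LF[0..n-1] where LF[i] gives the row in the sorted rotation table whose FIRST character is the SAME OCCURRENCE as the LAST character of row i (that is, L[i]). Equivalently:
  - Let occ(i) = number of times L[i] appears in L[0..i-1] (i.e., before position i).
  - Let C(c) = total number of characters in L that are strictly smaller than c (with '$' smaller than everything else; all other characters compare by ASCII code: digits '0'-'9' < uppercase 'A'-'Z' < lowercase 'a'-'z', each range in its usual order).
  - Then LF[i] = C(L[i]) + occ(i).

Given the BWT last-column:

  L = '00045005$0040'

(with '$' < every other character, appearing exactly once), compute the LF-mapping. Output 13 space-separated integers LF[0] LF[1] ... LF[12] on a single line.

Char counts: '$':1, '0':8, '4':2, '5':2
C (first-col start): C('$')=0, C('0')=1, C('4')=9, C('5')=11
L[0]='0': occ=0, LF[0]=C('0')+0=1+0=1
L[1]='0': occ=1, LF[1]=C('0')+1=1+1=2
L[2]='0': occ=2, LF[2]=C('0')+2=1+2=3
L[3]='4': occ=0, LF[3]=C('4')+0=9+0=9
L[4]='5': occ=0, LF[4]=C('5')+0=11+0=11
L[5]='0': occ=3, LF[5]=C('0')+3=1+3=4
L[6]='0': occ=4, LF[6]=C('0')+4=1+4=5
L[7]='5': occ=1, LF[7]=C('5')+1=11+1=12
L[8]='$': occ=0, LF[8]=C('$')+0=0+0=0
L[9]='0': occ=5, LF[9]=C('0')+5=1+5=6
L[10]='0': occ=6, LF[10]=C('0')+6=1+6=7
L[11]='4': occ=1, LF[11]=C('4')+1=9+1=10
L[12]='0': occ=7, LF[12]=C('0')+7=1+7=8

Answer: 1 2 3 9 11 4 5 12 0 6 7 10 8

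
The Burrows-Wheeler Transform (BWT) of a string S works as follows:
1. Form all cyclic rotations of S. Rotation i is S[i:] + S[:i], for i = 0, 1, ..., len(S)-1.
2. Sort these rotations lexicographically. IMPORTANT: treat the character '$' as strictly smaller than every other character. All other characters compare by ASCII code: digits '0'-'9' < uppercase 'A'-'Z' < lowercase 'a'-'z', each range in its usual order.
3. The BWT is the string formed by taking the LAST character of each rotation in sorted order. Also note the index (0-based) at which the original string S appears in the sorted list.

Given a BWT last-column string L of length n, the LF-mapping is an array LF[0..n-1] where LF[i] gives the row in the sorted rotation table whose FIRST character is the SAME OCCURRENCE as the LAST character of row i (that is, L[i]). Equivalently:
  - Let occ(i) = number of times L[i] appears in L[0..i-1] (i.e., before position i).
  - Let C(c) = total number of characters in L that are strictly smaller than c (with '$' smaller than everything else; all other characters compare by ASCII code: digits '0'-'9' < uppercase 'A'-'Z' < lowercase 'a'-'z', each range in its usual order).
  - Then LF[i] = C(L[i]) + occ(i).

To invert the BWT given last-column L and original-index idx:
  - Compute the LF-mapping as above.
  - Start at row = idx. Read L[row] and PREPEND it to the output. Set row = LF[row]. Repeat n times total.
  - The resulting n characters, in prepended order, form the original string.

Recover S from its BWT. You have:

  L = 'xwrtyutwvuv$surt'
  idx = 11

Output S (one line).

LF mapping: 14 12 1 4 15 7 5 13 10 8 11 0 3 9 2 6
Walk LF starting at row 11, prepending L[row]:
  step 1: row=11, L[11]='$', prepend. Next row=LF[11]=0
  step 2: row=0, L[0]='x', prepend. Next row=LF[0]=14
  step 3: row=14, L[14]='r', prepend. Next row=LF[14]=2
  step 4: row=2, L[2]='r', prepend. Next row=LF[2]=1
  step 5: row=1, L[1]='w', prepend. Next row=LF[1]=12
  step 6: row=12, L[12]='s', prepend. Next row=LF[12]=3
  step 7: row=3, L[3]='t', prepend. Next row=LF[3]=4
  step 8: row=4, L[4]='y', prepend. Next row=LF[4]=15
  step 9: row=15, L[15]='t', prepend. Next row=LF[15]=6
  step 10: row=6, L[6]='t', prepend. Next row=LF[6]=5
  step 11: row=5, L[5]='u', prepend. Next row=LF[5]=7
  step 12: row=7, L[7]='w', prepend. Next row=LF[7]=13
  step 13: row=13, L[13]='u', prepend. Next row=LF[13]=9
  step 14: row=9, L[9]='u', prepend. Next row=LF[9]=8
  step 15: row=8, L[8]='v', prepend. Next row=LF[8]=10
  step 16: row=10, L[10]='v', prepend. Next row=LF[10]=11
Reversed output: vvuuwuttytswrrx$

Answer: vvuuwuttytswrrx$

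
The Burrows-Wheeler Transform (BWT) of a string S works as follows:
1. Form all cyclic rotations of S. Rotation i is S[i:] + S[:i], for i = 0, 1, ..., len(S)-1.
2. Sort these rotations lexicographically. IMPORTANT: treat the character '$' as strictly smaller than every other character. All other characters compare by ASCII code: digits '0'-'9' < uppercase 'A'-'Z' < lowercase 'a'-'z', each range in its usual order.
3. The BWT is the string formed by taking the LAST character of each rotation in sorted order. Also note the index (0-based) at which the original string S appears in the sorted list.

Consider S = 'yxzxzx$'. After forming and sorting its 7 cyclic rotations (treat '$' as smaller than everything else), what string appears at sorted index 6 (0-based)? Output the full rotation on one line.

All 7 rotations (rotation i = S[i:]+S[:i]):
  rot[0] = yxzxzx$
  rot[1] = xzxzx$y
  rot[2] = zxzx$yx
  rot[3] = xzx$yxz
  rot[4] = zx$yxzx
  rot[5] = x$yxzxz
  rot[6] = $yxzxzx
Sorted (with $ < everything):
  sorted[0] = $yxzxzx
  sorted[1] = x$yxzxz
  sorted[2] = xzx$yxz
  sorted[3] = xzxzx$y
  sorted[4] = yxzxzx$
  sorted[5] = zx$yxzx
  sorted[6] = zxzx$yx
sorted[6] = zxzx$yx

Answer: zxzx$yx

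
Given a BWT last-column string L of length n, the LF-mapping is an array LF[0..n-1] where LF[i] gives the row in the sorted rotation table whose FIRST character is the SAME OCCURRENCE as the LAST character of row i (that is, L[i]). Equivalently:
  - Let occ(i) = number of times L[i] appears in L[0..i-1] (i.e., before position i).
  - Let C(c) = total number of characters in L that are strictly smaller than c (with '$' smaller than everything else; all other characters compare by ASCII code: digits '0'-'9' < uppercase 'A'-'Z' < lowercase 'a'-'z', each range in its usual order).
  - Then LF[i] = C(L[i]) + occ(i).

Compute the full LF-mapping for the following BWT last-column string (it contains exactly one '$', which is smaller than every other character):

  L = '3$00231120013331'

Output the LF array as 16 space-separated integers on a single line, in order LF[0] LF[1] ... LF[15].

Char counts: '$':1, '0':4, '1':4, '2':2, '3':5
C (first-col start): C('$')=0, C('0')=1, C('1')=5, C('2')=9, C('3')=11
L[0]='3': occ=0, LF[0]=C('3')+0=11+0=11
L[1]='$': occ=0, LF[1]=C('$')+0=0+0=0
L[2]='0': occ=0, LF[2]=C('0')+0=1+0=1
L[3]='0': occ=1, LF[3]=C('0')+1=1+1=2
L[4]='2': occ=0, LF[4]=C('2')+0=9+0=9
L[5]='3': occ=1, LF[5]=C('3')+1=11+1=12
L[6]='1': occ=0, LF[6]=C('1')+0=5+0=5
L[7]='1': occ=1, LF[7]=C('1')+1=5+1=6
L[8]='2': occ=1, LF[8]=C('2')+1=9+1=10
L[9]='0': occ=2, LF[9]=C('0')+2=1+2=3
L[10]='0': occ=3, LF[10]=C('0')+3=1+3=4
L[11]='1': occ=2, LF[11]=C('1')+2=5+2=7
L[12]='3': occ=2, LF[12]=C('3')+2=11+2=13
L[13]='3': occ=3, LF[13]=C('3')+3=11+3=14
L[14]='3': occ=4, LF[14]=C('3')+4=11+4=15
L[15]='1': occ=3, LF[15]=C('1')+3=5+3=8

Answer: 11 0 1 2 9 12 5 6 10 3 4 7 13 14 15 8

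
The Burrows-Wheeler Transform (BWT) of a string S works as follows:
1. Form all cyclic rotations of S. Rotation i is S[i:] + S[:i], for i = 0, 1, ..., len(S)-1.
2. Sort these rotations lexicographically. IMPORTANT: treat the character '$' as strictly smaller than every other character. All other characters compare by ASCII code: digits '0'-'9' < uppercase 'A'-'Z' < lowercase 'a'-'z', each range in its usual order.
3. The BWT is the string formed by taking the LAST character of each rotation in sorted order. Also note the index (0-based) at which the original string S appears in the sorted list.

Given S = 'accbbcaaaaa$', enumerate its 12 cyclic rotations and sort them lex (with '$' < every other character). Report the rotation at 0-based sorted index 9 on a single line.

All 12 rotations (rotation i = S[i:]+S[:i]):
  rot[0] = accbbcaaaaa$
  rot[1] = ccbbcaaaaa$a
  rot[2] = cbbcaaaaa$ac
  rot[3] = bbcaaaaa$acc
  rot[4] = bcaaaaa$accb
  rot[5] = caaaaa$accbb
  rot[6] = aaaaa$accbbc
  rot[7] = aaaa$accbbca
  rot[8] = aaa$accbbcaa
  rot[9] = aa$accbbcaaa
  rot[10] = a$accbbcaaaa
  rot[11] = $accbbcaaaaa
Sorted (with $ < everything):
  sorted[0] = $accbbcaaaaa
  sorted[1] = a$accbbcaaaa
  sorted[2] = aa$accbbcaaa
  sorted[3] = aaa$accbbcaa
  sorted[4] = aaaa$accbbca
  sorted[5] = aaaaa$accbbc
  sorted[6] = accbbcaaaaa$
  sorted[7] = bbcaaaaa$acc
  sorted[8] = bcaaaaa$accb
  sorted[9] = caaaaa$accbb
  sorted[10] = cbbcaaaaa$ac
  sorted[11] = ccbbcaaaaa$a
sorted[9] = caaaaa$accbb

Answer: caaaaa$accbb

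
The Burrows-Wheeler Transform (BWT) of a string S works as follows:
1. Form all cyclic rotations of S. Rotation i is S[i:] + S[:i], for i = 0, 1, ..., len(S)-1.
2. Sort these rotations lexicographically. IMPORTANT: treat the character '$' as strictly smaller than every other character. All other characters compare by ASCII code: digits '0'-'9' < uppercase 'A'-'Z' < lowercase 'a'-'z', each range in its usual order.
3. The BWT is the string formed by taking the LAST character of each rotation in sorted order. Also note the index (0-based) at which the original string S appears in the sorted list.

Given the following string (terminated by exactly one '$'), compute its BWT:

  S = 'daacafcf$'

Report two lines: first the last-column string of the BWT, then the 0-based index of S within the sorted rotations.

All 9 rotations (rotation i = S[i:]+S[:i]):
  rot[0] = daacafcf$
  rot[1] = aacafcf$d
  rot[2] = acafcf$da
  rot[3] = cafcf$daa
  rot[4] = afcf$daac
  rot[5] = fcf$daaca
  rot[6] = cf$daacaf
  rot[7] = f$daacafc
  rot[8] = $daacafcf
Sorted (with $ < everything):
  sorted[0] = $daacafcf  (last char: 'f')
  sorted[1] = aacafcf$d  (last char: 'd')
  sorted[2] = acafcf$da  (last char: 'a')
  sorted[3] = afcf$daac  (last char: 'c')
  sorted[4] = cafcf$daa  (last char: 'a')
  sorted[5] = cf$daacaf  (last char: 'f')
  sorted[6] = daacafcf$  (last char: '$')
  sorted[7] = f$daacafc  (last char: 'c')
  sorted[8] = fcf$daaca  (last char: 'a')
Last column: fdacaf$ca
Original string S is at sorted index 6

Answer: fdacaf$ca
6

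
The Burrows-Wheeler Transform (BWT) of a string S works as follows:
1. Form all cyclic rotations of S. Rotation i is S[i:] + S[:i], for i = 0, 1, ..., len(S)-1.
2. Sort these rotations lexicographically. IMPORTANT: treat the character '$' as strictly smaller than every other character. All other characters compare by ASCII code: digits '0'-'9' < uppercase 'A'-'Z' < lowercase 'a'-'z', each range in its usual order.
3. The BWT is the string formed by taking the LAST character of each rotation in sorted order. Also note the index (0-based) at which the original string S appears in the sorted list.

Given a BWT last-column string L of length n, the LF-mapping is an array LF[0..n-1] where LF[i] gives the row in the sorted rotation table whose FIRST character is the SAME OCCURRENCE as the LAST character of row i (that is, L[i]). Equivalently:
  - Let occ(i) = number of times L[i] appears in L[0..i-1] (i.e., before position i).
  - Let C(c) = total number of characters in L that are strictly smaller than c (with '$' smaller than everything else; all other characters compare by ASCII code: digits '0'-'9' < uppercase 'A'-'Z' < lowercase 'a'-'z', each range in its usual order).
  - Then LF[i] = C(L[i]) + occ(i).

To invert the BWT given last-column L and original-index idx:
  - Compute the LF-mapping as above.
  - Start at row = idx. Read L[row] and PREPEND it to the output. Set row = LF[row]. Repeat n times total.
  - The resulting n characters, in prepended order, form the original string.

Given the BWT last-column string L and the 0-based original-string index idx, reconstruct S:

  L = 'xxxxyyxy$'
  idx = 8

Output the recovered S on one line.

LF mapping: 1 2 3 4 6 7 5 8 0
Walk LF starting at row 8, prepending L[row]:
  step 1: row=8, L[8]='$', prepend. Next row=LF[8]=0
  step 2: row=0, L[0]='x', prepend. Next row=LF[0]=1
  step 3: row=1, L[1]='x', prepend. Next row=LF[1]=2
  step 4: row=2, L[2]='x', prepend. Next row=LF[2]=3
  step 5: row=3, L[3]='x', prepend. Next row=LF[3]=4
  step 6: row=4, L[4]='y', prepend. Next row=LF[4]=6
  step 7: row=6, L[6]='x', prepend. Next row=LF[6]=5
  step 8: row=5, L[5]='y', prepend. Next row=LF[5]=7
  step 9: row=7, L[7]='y', prepend. Next row=LF[7]=8
Reversed output: yyxyxxxx$

Answer: yyxyxxxx$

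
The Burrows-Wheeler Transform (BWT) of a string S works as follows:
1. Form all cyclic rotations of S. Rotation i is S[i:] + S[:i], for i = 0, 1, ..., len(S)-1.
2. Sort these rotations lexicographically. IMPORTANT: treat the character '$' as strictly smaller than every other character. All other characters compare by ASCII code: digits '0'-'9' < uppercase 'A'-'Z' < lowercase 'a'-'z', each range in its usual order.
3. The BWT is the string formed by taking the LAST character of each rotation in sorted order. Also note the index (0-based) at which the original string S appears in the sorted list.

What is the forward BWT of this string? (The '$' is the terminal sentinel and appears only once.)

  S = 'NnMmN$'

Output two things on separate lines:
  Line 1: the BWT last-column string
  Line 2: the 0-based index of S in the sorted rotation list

Answer: Nnm$MN
3

Derivation:
All 6 rotations (rotation i = S[i:]+S[:i]):
  rot[0] = NnMmN$
  rot[1] = nMmN$N
  rot[2] = MmN$Nn
  rot[3] = mN$NnM
  rot[4] = N$NnMm
  rot[5] = $NnMmN
Sorted (with $ < everything):
  sorted[0] = $NnMmN  (last char: 'N')
  sorted[1] = MmN$Nn  (last char: 'n')
  sorted[2] = N$NnMm  (last char: 'm')
  sorted[3] = NnMmN$  (last char: '$')
  sorted[4] = mN$NnM  (last char: 'M')
  sorted[5] = nMmN$N  (last char: 'N')
Last column: Nnm$MN
Original string S is at sorted index 3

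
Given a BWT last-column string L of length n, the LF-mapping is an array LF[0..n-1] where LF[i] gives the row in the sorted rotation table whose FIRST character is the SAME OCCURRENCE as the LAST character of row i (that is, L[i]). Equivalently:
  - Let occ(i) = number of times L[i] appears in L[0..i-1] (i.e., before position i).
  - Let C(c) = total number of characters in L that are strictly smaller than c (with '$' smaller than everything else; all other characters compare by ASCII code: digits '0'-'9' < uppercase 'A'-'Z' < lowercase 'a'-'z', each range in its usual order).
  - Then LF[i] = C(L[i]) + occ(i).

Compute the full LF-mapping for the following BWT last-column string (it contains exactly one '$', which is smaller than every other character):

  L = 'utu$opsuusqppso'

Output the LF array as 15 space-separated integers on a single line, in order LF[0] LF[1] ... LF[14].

Char counts: '$':1, 'o':2, 'p':3, 'q':1, 's':3, 't':1, 'u':4
C (first-col start): C('$')=0, C('o')=1, C('p')=3, C('q')=6, C('s')=7, C('t')=10, C('u')=11
L[0]='u': occ=0, LF[0]=C('u')+0=11+0=11
L[1]='t': occ=0, LF[1]=C('t')+0=10+0=10
L[2]='u': occ=1, LF[2]=C('u')+1=11+1=12
L[3]='$': occ=0, LF[3]=C('$')+0=0+0=0
L[4]='o': occ=0, LF[4]=C('o')+0=1+0=1
L[5]='p': occ=0, LF[5]=C('p')+0=3+0=3
L[6]='s': occ=0, LF[6]=C('s')+0=7+0=7
L[7]='u': occ=2, LF[7]=C('u')+2=11+2=13
L[8]='u': occ=3, LF[8]=C('u')+3=11+3=14
L[9]='s': occ=1, LF[9]=C('s')+1=7+1=8
L[10]='q': occ=0, LF[10]=C('q')+0=6+0=6
L[11]='p': occ=1, LF[11]=C('p')+1=3+1=4
L[12]='p': occ=2, LF[12]=C('p')+2=3+2=5
L[13]='s': occ=2, LF[13]=C('s')+2=7+2=9
L[14]='o': occ=1, LF[14]=C('o')+1=1+1=2

Answer: 11 10 12 0 1 3 7 13 14 8 6 4 5 9 2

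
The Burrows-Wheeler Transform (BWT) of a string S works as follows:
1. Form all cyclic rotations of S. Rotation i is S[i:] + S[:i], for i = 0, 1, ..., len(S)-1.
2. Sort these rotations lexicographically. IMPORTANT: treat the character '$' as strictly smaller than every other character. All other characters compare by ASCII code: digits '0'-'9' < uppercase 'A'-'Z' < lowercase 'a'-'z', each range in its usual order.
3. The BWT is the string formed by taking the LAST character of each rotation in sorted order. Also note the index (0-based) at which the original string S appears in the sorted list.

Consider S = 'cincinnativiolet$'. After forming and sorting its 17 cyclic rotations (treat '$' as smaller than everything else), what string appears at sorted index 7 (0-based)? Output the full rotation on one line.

Answer: iolet$cincinnativ

Derivation:
All 17 rotations (rotation i = S[i:]+S[:i]):
  rot[0] = cincinnativiolet$
  rot[1] = incinnativiolet$c
  rot[2] = ncinnativiolet$ci
  rot[3] = cinnativiolet$cin
  rot[4] = innativiolet$cinc
  rot[5] = nnativiolet$cinci
  rot[6] = nativiolet$cincin
  rot[7] = ativiolet$cincinn
  rot[8] = tiviolet$cincinna
  rot[9] = iviolet$cincinnat
  rot[10] = violet$cincinnati
  rot[11] = iolet$cincinnativ
  rot[12] = olet$cincinnativi
  rot[13] = let$cincinnativio
  rot[14] = et$cincinnativiol
  rot[15] = t$cincinnativiole
  rot[16] = $cincinnativiolet
Sorted (with $ < everything):
  sorted[0] = $cincinnativiolet
  sorted[1] = ativiolet$cincinn
  sorted[2] = cincinnativiolet$
  sorted[3] = cinnativiolet$cin
  sorted[4] = et$cincinnativiol
  sorted[5] = incinnativiolet$c
  sorted[6] = innativiolet$cinc
  sorted[7] = iolet$cincinnativ
  sorted[8] = iviolet$cincinnat
  sorted[9] = let$cincinnativio
  sorted[10] = nativiolet$cincin
  sorted[11] = ncinnativiolet$ci
  sorted[12] = nnativiolet$cinci
  sorted[13] = olet$cincinnativi
  sorted[14] = t$cincinnativiole
  sorted[15] = tiviolet$cincinna
  sorted[16] = violet$cincinnati
sorted[7] = iolet$cincinnativ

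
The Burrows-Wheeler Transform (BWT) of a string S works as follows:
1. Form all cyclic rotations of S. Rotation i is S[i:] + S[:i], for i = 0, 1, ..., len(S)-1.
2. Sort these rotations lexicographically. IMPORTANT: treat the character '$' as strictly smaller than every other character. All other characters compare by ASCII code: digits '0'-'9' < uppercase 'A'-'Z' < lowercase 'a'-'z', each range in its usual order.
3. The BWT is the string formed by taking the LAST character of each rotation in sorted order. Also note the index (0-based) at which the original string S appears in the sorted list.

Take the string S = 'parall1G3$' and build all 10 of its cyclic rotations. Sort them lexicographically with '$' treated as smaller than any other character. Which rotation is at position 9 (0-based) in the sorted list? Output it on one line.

All 10 rotations (rotation i = S[i:]+S[:i]):
  rot[0] = parall1G3$
  rot[1] = arall1G3$p
  rot[2] = rall1G3$pa
  rot[3] = all1G3$par
  rot[4] = ll1G3$para
  rot[5] = l1G3$paral
  rot[6] = 1G3$parall
  rot[7] = G3$parall1
  rot[8] = 3$parall1G
  rot[9] = $parall1G3
Sorted (with $ < everything):
  sorted[0] = $parall1G3
  sorted[1] = 1G3$parall
  sorted[2] = 3$parall1G
  sorted[3] = G3$parall1
  sorted[4] = all1G3$par
  sorted[5] = arall1G3$p
  sorted[6] = l1G3$paral
  sorted[7] = ll1G3$para
  sorted[8] = parall1G3$
  sorted[9] = rall1G3$pa
sorted[9] = rall1G3$pa

Answer: rall1G3$pa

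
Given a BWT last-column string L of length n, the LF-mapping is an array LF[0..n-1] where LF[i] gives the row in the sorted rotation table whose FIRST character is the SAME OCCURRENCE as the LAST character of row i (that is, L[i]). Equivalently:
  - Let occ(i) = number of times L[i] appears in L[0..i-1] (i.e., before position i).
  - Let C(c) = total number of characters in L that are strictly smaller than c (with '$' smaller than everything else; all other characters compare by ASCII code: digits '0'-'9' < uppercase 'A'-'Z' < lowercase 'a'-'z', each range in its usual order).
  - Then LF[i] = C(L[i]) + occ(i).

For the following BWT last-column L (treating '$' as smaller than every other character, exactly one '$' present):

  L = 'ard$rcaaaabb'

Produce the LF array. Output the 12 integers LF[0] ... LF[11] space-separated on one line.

Answer: 1 10 9 0 11 8 2 3 4 5 6 7

Derivation:
Char counts: '$':1, 'a':5, 'b':2, 'c':1, 'd':1, 'r':2
C (first-col start): C('$')=0, C('a')=1, C('b')=6, C('c')=8, C('d')=9, C('r')=10
L[0]='a': occ=0, LF[0]=C('a')+0=1+0=1
L[1]='r': occ=0, LF[1]=C('r')+0=10+0=10
L[2]='d': occ=0, LF[2]=C('d')+0=9+0=9
L[3]='$': occ=0, LF[3]=C('$')+0=0+0=0
L[4]='r': occ=1, LF[4]=C('r')+1=10+1=11
L[5]='c': occ=0, LF[5]=C('c')+0=8+0=8
L[6]='a': occ=1, LF[6]=C('a')+1=1+1=2
L[7]='a': occ=2, LF[7]=C('a')+2=1+2=3
L[8]='a': occ=3, LF[8]=C('a')+3=1+3=4
L[9]='a': occ=4, LF[9]=C('a')+4=1+4=5
L[10]='b': occ=0, LF[10]=C('b')+0=6+0=6
L[11]='b': occ=1, LF[11]=C('b')+1=6+1=7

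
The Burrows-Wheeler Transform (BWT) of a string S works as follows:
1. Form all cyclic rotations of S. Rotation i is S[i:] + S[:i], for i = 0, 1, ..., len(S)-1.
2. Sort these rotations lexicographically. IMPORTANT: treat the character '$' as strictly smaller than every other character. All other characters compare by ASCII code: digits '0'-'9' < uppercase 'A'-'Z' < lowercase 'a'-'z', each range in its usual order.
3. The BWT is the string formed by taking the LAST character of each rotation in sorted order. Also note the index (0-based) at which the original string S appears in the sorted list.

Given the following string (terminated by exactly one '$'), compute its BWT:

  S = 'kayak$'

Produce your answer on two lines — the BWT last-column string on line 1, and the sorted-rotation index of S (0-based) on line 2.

All 6 rotations (rotation i = S[i:]+S[:i]):
  rot[0] = kayak$
  rot[1] = ayak$k
  rot[2] = yak$ka
  rot[3] = ak$kay
  rot[4] = k$kaya
  rot[5] = $kayak
Sorted (with $ < everything):
  sorted[0] = $kayak  (last char: 'k')
  sorted[1] = ak$kay  (last char: 'y')
  sorted[2] = ayak$k  (last char: 'k')
  sorted[3] = k$kaya  (last char: 'a')
  sorted[4] = kayak$  (last char: '$')
  sorted[5] = yak$ka  (last char: 'a')
Last column: kyka$a
Original string S is at sorted index 4

Answer: kyka$a
4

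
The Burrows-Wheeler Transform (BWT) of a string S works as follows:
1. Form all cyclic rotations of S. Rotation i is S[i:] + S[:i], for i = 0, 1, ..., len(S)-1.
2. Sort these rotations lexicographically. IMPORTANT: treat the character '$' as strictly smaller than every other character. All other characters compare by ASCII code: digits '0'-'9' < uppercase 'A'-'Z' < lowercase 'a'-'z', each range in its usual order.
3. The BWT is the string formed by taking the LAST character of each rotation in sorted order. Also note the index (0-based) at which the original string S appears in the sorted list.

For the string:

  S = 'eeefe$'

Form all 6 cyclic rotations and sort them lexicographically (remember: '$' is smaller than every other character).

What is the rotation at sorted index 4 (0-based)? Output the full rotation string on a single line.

Answer: efe$ee

Derivation:
All 6 rotations (rotation i = S[i:]+S[:i]):
  rot[0] = eeefe$
  rot[1] = eefe$e
  rot[2] = efe$ee
  rot[3] = fe$eee
  rot[4] = e$eeef
  rot[5] = $eeefe
Sorted (with $ < everything):
  sorted[0] = $eeefe
  sorted[1] = e$eeef
  sorted[2] = eeefe$
  sorted[3] = eefe$e
  sorted[4] = efe$ee
  sorted[5] = fe$eee
sorted[4] = efe$ee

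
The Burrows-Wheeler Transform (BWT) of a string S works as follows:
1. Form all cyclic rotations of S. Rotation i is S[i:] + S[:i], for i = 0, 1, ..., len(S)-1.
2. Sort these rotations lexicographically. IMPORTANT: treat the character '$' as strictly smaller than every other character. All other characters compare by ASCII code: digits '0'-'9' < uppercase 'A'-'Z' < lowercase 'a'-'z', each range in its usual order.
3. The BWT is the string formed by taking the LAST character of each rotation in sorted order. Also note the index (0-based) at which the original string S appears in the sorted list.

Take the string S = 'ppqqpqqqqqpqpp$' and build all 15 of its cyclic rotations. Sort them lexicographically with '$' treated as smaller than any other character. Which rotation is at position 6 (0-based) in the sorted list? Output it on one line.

Answer: pqqqqqpqpp$ppqq

Derivation:
All 15 rotations (rotation i = S[i:]+S[:i]):
  rot[0] = ppqqpqqqqqpqpp$
  rot[1] = pqqpqqqqqpqpp$p
  rot[2] = qqpqqqqqpqpp$pp
  rot[3] = qpqqqqqpqpp$ppq
  rot[4] = pqqqqqpqpp$ppqq
  rot[5] = qqqqqpqpp$ppqqp
  rot[6] = qqqqpqpp$ppqqpq
  rot[7] = qqqpqpp$ppqqpqq
  rot[8] = qqpqpp$ppqqpqqq
  rot[9] = qpqpp$ppqqpqqqq
  rot[10] = pqpp$ppqqpqqqqq
  rot[11] = qpp$ppqqpqqqqqp
  rot[12] = pp$ppqqpqqqqqpq
  rot[13] = p$ppqqpqqqqqpqp
  rot[14] = $ppqqpqqqqqpqpp
Sorted (with $ < everything):
  sorted[0] = $ppqqpqqqqqpqpp
  sorted[1] = p$ppqqpqqqqqpqp
  sorted[2] = pp$ppqqpqqqqqpq
  sorted[3] = ppqqpqqqqqpqpp$
  sorted[4] = pqpp$ppqqpqqqqq
  sorted[5] = pqqpqqqqqpqpp$p
  sorted[6] = pqqqqqpqpp$ppqq
  sorted[7] = qpp$ppqqpqqqqqp
  sorted[8] = qpqpp$ppqqpqqqq
  sorted[9] = qpqqqqqpqpp$ppq
  sorted[10] = qqpqpp$ppqqpqqq
  sorted[11] = qqpqqqqqpqpp$pp
  sorted[12] = qqqpqpp$ppqqpqq
  sorted[13] = qqqqpqpp$ppqqpq
  sorted[14] = qqqqqpqpp$ppqqp
sorted[6] = pqqqqqpqpp$ppqq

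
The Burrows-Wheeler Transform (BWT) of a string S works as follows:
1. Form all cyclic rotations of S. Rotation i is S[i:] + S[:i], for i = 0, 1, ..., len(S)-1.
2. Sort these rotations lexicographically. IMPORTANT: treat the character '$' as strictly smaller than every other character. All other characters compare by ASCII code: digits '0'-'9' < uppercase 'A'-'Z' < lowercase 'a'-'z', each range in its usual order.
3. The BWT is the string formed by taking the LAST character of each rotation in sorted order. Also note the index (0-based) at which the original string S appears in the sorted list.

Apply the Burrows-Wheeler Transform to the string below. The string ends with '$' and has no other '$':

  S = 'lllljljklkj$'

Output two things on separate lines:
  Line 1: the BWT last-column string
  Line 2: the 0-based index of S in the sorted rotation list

Answer: jkllljjlkll$
11

Derivation:
All 12 rotations (rotation i = S[i:]+S[:i]):
  rot[0] = lllljljklkj$
  rot[1] = llljljklkj$l
  rot[2] = lljljklkj$ll
  rot[3] = ljljklkj$lll
  rot[4] = jljklkj$llll
  rot[5] = ljklkj$llllj
  rot[6] = jklkj$lllljl
  rot[7] = klkj$lllljlj
  rot[8] = lkj$lllljljk
  rot[9] = kj$lllljljkl
  rot[10] = j$lllljljklk
  rot[11] = $lllljljklkj
Sorted (with $ < everything):
  sorted[0] = $lllljljklkj  (last char: 'j')
  sorted[1] = j$lllljljklk  (last char: 'k')
  sorted[2] = jklkj$lllljl  (last char: 'l')
  sorted[3] = jljklkj$llll  (last char: 'l')
  sorted[4] = kj$lllljljkl  (last char: 'l')
  sorted[5] = klkj$lllljlj  (last char: 'j')
  sorted[6] = ljklkj$llllj  (last char: 'j')
  sorted[7] = ljljklkj$lll  (last char: 'l')
  sorted[8] = lkj$lllljljk  (last char: 'k')
  sorted[9] = lljljklkj$ll  (last char: 'l')
  sorted[10] = llljljklkj$l  (last char: 'l')
  sorted[11] = lllljljklkj$  (last char: '$')
Last column: jkllljjlkll$
Original string S is at sorted index 11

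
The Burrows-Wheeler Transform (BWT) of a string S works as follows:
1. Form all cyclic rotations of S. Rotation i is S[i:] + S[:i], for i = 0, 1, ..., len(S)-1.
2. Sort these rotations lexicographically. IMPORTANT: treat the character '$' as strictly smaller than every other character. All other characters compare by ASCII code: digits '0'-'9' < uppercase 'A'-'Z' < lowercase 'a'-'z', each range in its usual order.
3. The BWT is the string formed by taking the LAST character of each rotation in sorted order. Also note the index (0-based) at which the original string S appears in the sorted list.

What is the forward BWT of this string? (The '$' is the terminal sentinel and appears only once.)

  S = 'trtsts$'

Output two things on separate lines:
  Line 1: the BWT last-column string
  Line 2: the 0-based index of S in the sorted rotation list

All 7 rotations (rotation i = S[i:]+S[:i]):
  rot[0] = trtsts$
  rot[1] = rtsts$t
  rot[2] = tsts$tr
  rot[3] = sts$trt
  rot[4] = ts$trts
  rot[5] = s$trtst
  rot[6] = $trtsts
Sorted (with $ < everything):
  sorted[0] = $trtsts  (last char: 's')
  sorted[1] = rtsts$t  (last char: 't')
  sorted[2] = s$trtst  (last char: 't')
  sorted[3] = sts$trt  (last char: 't')
  sorted[4] = trtsts$  (last char: '$')
  sorted[5] = ts$trts  (last char: 's')
  sorted[6] = tsts$tr  (last char: 'r')
Last column: sttt$sr
Original string S is at sorted index 4

Answer: sttt$sr
4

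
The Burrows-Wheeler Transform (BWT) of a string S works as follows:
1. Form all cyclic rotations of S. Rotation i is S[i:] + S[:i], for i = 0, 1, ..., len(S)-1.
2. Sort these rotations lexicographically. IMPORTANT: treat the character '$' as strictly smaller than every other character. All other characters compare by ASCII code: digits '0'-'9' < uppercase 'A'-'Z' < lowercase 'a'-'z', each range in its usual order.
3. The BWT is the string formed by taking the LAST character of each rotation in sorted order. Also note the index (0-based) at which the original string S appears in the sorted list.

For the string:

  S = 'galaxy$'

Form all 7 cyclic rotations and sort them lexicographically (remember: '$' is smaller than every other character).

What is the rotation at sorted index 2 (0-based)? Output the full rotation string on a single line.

All 7 rotations (rotation i = S[i:]+S[:i]):
  rot[0] = galaxy$
  rot[1] = alaxy$g
  rot[2] = laxy$ga
  rot[3] = axy$gal
  rot[4] = xy$gala
  rot[5] = y$galax
  rot[6] = $galaxy
Sorted (with $ < everything):
  sorted[0] = $galaxy
  sorted[1] = alaxy$g
  sorted[2] = axy$gal
  sorted[3] = galaxy$
  sorted[4] = laxy$ga
  sorted[5] = xy$gala
  sorted[6] = y$galax
sorted[2] = axy$gal

Answer: axy$gal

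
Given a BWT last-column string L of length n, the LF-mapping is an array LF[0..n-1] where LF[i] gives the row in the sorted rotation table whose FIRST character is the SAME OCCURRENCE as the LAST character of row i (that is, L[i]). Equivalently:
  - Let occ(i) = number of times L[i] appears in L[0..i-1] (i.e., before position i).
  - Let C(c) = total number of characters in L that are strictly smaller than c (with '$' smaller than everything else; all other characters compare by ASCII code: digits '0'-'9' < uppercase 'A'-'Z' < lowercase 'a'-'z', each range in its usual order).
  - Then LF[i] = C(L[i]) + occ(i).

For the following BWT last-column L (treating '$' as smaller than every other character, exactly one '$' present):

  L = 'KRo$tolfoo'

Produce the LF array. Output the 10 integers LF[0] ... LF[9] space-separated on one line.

Char counts: '$':1, 'K':1, 'R':1, 'f':1, 'l':1, 'o':4, 't':1
C (first-col start): C('$')=0, C('K')=1, C('R')=2, C('f')=3, C('l')=4, C('o')=5, C('t')=9
L[0]='K': occ=0, LF[0]=C('K')+0=1+0=1
L[1]='R': occ=0, LF[1]=C('R')+0=2+0=2
L[2]='o': occ=0, LF[2]=C('o')+0=5+0=5
L[3]='$': occ=0, LF[3]=C('$')+0=0+0=0
L[4]='t': occ=0, LF[4]=C('t')+0=9+0=9
L[5]='o': occ=1, LF[5]=C('o')+1=5+1=6
L[6]='l': occ=0, LF[6]=C('l')+0=4+0=4
L[7]='f': occ=0, LF[7]=C('f')+0=3+0=3
L[8]='o': occ=2, LF[8]=C('o')+2=5+2=7
L[9]='o': occ=3, LF[9]=C('o')+3=5+3=8

Answer: 1 2 5 0 9 6 4 3 7 8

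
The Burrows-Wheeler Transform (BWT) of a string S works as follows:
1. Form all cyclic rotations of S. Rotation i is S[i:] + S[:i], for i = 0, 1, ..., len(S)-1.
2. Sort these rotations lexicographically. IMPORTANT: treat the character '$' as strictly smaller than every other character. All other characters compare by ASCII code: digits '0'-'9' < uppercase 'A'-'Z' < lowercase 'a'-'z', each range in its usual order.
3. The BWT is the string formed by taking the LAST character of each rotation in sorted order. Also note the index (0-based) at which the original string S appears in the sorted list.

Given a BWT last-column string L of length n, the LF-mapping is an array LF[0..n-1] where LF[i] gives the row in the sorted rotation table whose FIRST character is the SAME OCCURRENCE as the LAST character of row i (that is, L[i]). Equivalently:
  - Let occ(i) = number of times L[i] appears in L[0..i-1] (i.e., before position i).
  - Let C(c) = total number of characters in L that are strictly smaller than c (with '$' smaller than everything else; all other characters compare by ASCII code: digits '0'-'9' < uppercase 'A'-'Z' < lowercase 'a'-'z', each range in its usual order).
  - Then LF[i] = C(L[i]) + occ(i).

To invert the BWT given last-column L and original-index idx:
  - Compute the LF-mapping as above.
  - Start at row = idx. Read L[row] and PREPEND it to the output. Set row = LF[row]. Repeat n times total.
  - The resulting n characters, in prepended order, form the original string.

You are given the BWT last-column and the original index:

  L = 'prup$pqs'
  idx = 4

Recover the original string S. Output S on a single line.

Answer: qsupprp$

Derivation:
LF mapping: 1 5 7 2 0 3 4 6
Walk LF starting at row 4, prepending L[row]:
  step 1: row=4, L[4]='$', prepend. Next row=LF[4]=0
  step 2: row=0, L[0]='p', prepend. Next row=LF[0]=1
  step 3: row=1, L[1]='r', prepend. Next row=LF[1]=5
  step 4: row=5, L[5]='p', prepend. Next row=LF[5]=3
  step 5: row=3, L[3]='p', prepend. Next row=LF[3]=2
  step 6: row=2, L[2]='u', prepend. Next row=LF[2]=7
  step 7: row=7, L[7]='s', prepend. Next row=LF[7]=6
  step 8: row=6, L[6]='q', prepend. Next row=LF[6]=4
Reversed output: qsupprp$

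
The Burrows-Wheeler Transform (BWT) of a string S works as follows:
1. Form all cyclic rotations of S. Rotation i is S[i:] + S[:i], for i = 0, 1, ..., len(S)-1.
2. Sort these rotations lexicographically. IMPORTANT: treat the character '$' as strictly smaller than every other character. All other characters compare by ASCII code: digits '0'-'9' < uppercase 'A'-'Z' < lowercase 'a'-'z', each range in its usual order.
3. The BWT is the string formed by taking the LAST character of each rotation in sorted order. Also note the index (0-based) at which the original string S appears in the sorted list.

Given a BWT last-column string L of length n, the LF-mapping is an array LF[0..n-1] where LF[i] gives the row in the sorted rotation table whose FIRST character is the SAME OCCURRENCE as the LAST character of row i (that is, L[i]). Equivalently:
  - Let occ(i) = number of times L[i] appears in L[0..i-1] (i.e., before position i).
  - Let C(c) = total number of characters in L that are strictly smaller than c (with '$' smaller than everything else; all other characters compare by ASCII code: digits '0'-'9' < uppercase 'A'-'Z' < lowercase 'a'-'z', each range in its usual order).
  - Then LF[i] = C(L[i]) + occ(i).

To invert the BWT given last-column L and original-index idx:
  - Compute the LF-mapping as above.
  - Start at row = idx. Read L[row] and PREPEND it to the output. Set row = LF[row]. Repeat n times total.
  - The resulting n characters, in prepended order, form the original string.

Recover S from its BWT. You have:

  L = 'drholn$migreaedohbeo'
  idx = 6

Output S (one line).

LF mapping: 3 18 9 15 12 14 0 13 11 8 19 5 1 6 4 16 10 2 7 17
Walk LF starting at row 6, prepending L[row]:
  step 1: row=6, L[6]='$', prepend. Next row=LF[6]=0
  step 2: row=0, L[0]='d', prepend. Next row=LF[0]=3
  step 3: row=3, L[3]='o', prepend. Next row=LF[3]=15
  step 4: row=15, L[15]='o', prepend. Next row=LF[15]=16
  step 5: row=16, L[16]='h', prepend. Next row=LF[16]=10
  step 6: row=10, L[10]='r', prepend. Next row=LF[10]=19
  step 7: row=19, L[19]='o', prepend. Next row=LF[19]=17
  step 8: row=17, L[17]='b', prepend. Next row=LF[17]=2
  step 9: row=2, L[2]='h', prepend. Next row=LF[2]=9
  step 10: row=9, L[9]='g', prepend. Next row=LF[9]=8
  step 11: row=8, L[8]='i', prepend. Next row=LF[8]=11
  step 12: row=11, L[11]='e', prepend. Next row=LF[11]=5
  step 13: row=5, L[5]='n', prepend. Next row=LF[5]=14
  step 14: row=14, L[14]='d', prepend. Next row=LF[14]=4
  step 15: row=4, L[4]='l', prepend. Next row=LF[4]=12
  step 16: row=12, L[12]='a', prepend. Next row=LF[12]=1
  step 17: row=1, L[1]='r', prepend. Next row=LF[1]=18
  step 18: row=18, L[18]='e', prepend. Next row=LF[18]=7
  step 19: row=7, L[7]='m', prepend. Next row=LF[7]=13
  step 20: row=13, L[13]='e', prepend. Next row=LF[13]=6
Reversed output: emeraldneighborhood$

Answer: emeraldneighborhood$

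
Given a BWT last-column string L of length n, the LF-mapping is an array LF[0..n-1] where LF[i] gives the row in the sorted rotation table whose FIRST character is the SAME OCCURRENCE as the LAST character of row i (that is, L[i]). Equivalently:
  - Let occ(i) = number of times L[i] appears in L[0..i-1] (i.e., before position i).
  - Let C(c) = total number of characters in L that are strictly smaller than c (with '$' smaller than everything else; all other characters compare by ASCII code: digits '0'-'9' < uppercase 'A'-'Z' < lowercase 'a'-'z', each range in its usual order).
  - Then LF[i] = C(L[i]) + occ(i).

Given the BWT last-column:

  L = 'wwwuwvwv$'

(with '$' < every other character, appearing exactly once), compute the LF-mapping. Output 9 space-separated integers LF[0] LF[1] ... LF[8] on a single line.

Answer: 4 5 6 1 7 2 8 3 0

Derivation:
Char counts: '$':1, 'u':1, 'v':2, 'w':5
C (first-col start): C('$')=0, C('u')=1, C('v')=2, C('w')=4
L[0]='w': occ=0, LF[0]=C('w')+0=4+0=4
L[1]='w': occ=1, LF[1]=C('w')+1=4+1=5
L[2]='w': occ=2, LF[2]=C('w')+2=4+2=6
L[3]='u': occ=0, LF[3]=C('u')+0=1+0=1
L[4]='w': occ=3, LF[4]=C('w')+3=4+3=7
L[5]='v': occ=0, LF[5]=C('v')+0=2+0=2
L[6]='w': occ=4, LF[6]=C('w')+4=4+4=8
L[7]='v': occ=1, LF[7]=C('v')+1=2+1=3
L[8]='$': occ=0, LF[8]=C('$')+0=0+0=0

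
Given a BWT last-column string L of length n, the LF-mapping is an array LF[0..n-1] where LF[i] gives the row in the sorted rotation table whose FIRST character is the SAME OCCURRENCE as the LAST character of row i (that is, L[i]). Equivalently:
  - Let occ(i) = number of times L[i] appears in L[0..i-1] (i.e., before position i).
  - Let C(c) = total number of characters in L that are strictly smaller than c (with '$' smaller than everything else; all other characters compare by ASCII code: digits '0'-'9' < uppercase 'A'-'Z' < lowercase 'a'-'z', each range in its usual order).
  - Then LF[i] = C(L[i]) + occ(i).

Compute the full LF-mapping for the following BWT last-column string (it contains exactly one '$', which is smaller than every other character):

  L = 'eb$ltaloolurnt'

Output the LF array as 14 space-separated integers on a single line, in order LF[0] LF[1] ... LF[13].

Answer: 3 2 0 4 11 1 5 8 9 6 13 10 7 12

Derivation:
Char counts: '$':1, 'a':1, 'b':1, 'e':1, 'l':3, 'n':1, 'o':2, 'r':1, 't':2, 'u':1
C (first-col start): C('$')=0, C('a')=1, C('b')=2, C('e')=3, C('l')=4, C('n')=7, C('o')=8, C('r')=10, C('t')=11, C('u')=13
L[0]='e': occ=0, LF[0]=C('e')+0=3+0=3
L[1]='b': occ=0, LF[1]=C('b')+0=2+0=2
L[2]='$': occ=0, LF[2]=C('$')+0=0+0=0
L[3]='l': occ=0, LF[3]=C('l')+0=4+0=4
L[4]='t': occ=0, LF[4]=C('t')+0=11+0=11
L[5]='a': occ=0, LF[5]=C('a')+0=1+0=1
L[6]='l': occ=1, LF[6]=C('l')+1=4+1=5
L[7]='o': occ=0, LF[7]=C('o')+0=8+0=8
L[8]='o': occ=1, LF[8]=C('o')+1=8+1=9
L[9]='l': occ=2, LF[9]=C('l')+2=4+2=6
L[10]='u': occ=0, LF[10]=C('u')+0=13+0=13
L[11]='r': occ=0, LF[11]=C('r')+0=10+0=10
L[12]='n': occ=0, LF[12]=C('n')+0=7+0=7
L[13]='t': occ=1, LF[13]=C('t')+1=11+1=12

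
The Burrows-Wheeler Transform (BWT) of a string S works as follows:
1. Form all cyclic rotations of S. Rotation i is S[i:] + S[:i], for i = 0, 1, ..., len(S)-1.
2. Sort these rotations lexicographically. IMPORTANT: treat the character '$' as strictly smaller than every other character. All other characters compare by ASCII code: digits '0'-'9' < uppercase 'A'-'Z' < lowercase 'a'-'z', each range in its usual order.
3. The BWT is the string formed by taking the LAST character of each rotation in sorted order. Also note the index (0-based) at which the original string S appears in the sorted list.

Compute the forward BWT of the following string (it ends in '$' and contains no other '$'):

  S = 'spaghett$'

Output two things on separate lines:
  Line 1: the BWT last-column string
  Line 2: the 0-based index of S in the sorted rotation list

Answer: tphags$te
6

Derivation:
All 9 rotations (rotation i = S[i:]+S[:i]):
  rot[0] = spaghett$
  rot[1] = paghett$s
  rot[2] = aghett$sp
  rot[3] = ghett$spa
  rot[4] = hett$spag
  rot[5] = ett$spagh
  rot[6] = tt$spaghe
  rot[7] = t$spaghet
  rot[8] = $spaghett
Sorted (with $ < everything):
  sorted[0] = $spaghett  (last char: 't')
  sorted[1] = aghett$sp  (last char: 'p')
  sorted[2] = ett$spagh  (last char: 'h')
  sorted[3] = ghett$spa  (last char: 'a')
  sorted[4] = hett$spag  (last char: 'g')
  sorted[5] = paghett$s  (last char: 's')
  sorted[6] = spaghett$  (last char: '$')
  sorted[7] = t$spaghet  (last char: 't')
  sorted[8] = tt$spaghe  (last char: 'e')
Last column: tphags$te
Original string S is at sorted index 6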